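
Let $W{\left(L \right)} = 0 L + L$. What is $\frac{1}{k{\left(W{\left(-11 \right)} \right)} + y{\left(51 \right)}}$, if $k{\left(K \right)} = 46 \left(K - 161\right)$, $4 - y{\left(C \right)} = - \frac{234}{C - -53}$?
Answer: $- \frac{4}{31623} \approx -0.00012649$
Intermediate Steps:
$y{\left(C \right)} = 4 + \frac{234}{53 + C}$ ($y{\left(C \right)} = 4 - - \frac{234}{C - -53} = 4 - - \frac{234}{C + 53} = 4 - - \frac{234}{53 + C} = 4 + \frac{234}{53 + C}$)
$W{\left(L \right)} = L$ ($W{\left(L \right)} = 0 + L = L$)
$k{\left(K \right)} = -7406 + 46 K$ ($k{\left(K \right)} = 46 \left(-161 + K\right) = -7406 + 46 K$)
$\frac{1}{k{\left(W{\left(-11 \right)} \right)} + y{\left(51 \right)}} = \frac{1}{\left(-7406 + 46 \left(-11\right)\right) + \frac{2 \left(223 + 2 \cdot 51\right)}{53 + 51}} = \frac{1}{\left(-7406 - 506\right) + \frac{2 \left(223 + 102\right)}{104}} = \frac{1}{-7912 + 2 \cdot \frac{1}{104} \cdot 325} = \frac{1}{-7912 + \frac{25}{4}} = \frac{1}{- \frac{31623}{4}} = - \frac{4}{31623}$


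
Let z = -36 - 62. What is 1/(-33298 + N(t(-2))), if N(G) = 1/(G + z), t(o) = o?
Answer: -100/3329801 ≈ -3.0032e-5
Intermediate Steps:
z = -98
N(G) = 1/(-98 + G) (N(G) = 1/(G - 98) = 1/(-98 + G))
1/(-33298 + N(t(-2))) = 1/(-33298 + 1/(-98 - 2)) = 1/(-33298 + 1/(-100)) = 1/(-33298 - 1/100) = 1/(-3329801/100) = -100/3329801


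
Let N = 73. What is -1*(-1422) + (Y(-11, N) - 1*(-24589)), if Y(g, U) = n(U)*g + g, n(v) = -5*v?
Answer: 30015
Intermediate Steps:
Y(g, U) = g - 5*U*g (Y(g, U) = (-5*U)*g + g = -5*U*g + g = g - 5*U*g)
-1*(-1422) + (Y(-11, N) - 1*(-24589)) = -1*(-1422) + (-11*(1 - 5*73) - 1*(-24589)) = 1422 + (-11*(1 - 365) + 24589) = 1422 + (-11*(-364) + 24589) = 1422 + (4004 + 24589) = 1422 + 28593 = 30015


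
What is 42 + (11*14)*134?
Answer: 20678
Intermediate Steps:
42 + (11*14)*134 = 42 + 154*134 = 42 + 20636 = 20678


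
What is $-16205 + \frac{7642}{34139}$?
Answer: $- \frac{553214853}{34139} \approx -16205.0$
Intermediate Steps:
$-16205 + \frac{7642}{34139} = - \frac{553214853}{34139}$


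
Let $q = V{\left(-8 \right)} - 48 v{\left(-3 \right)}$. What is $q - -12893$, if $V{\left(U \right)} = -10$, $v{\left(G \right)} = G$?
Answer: $13027$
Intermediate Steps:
$q = 134$ ($q = -10 - -144 = -10 + 144 = 134$)
$q - -12893 = 134 - -12893 = 134 + 12893 = 13027$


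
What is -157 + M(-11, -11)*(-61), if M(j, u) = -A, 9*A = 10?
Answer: -803/9 ≈ -89.222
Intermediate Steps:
A = 10/9 (A = (1/9)*10 = 10/9 ≈ 1.1111)
M(j, u) = -10/9 (M(j, u) = -1*10/9 = -10/9)
-157 + M(-11, -11)*(-61) = -157 - 10/9*(-61) = -157 + 610/9 = -803/9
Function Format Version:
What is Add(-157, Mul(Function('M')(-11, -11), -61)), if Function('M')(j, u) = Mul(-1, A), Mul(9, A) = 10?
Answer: Rational(-803, 9) ≈ -89.222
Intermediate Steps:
A = Rational(10, 9) (A = Mul(Rational(1, 9), 10) = Rational(10, 9) ≈ 1.1111)
Function('M')(j, u) = Rational(-10, 9) (Function('M')(j, u) = Mul(-1, Rational(10, 9)) = Rational(-10, 9))
Add(-157, Mul(Function('M')(-11, -11), -61)) = Add(-157, Mul(Rational(-10, 9), -61)) = Add(-157, Rational(610, 9)) = Rational(-803, 9)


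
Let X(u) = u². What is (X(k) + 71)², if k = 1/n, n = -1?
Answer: 5184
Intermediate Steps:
k = -1 (k = 1/(-1) = -1)
(X(k) + 71)² = ((-1)² + 71)² = (1 + 71)² = 72² = 5184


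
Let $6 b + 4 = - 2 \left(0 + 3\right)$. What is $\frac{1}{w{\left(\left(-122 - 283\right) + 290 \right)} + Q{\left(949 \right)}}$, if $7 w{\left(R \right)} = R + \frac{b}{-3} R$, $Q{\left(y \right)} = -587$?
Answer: $- \frac{9}{5513} \approx -0.0016325$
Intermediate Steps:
$b = - \frac{5}{3}$ ($b = - \frac{2}{3} + \frac{\left(-2\right) \left(0 + 3\right)}{6} = - \frac{2}{3} + \frac{\left(-2\right) 3}{6} = - \frac{2}{3} + \frac{1}{6} \left(-6\right) = - \frac{2}{3} - 1 = - \frac{5}{3} \approx -1.6667$)
$w{\left(R \right)} = \frac{2 R}{9}$ ($w{\left(R \right)} = \frac{R + \frac{1}{-3} \left(- \frac{5}{3}\right) R}{7} = \frac{R + \left(- \frac{1}{3}\right) \left(- \frac{5}{3}\right) R}{7} = \frac{R + \frac{5 R}{9}}{7} = \frac{\frac{14}{9} R}{7} = \frac{2 R}{9}$)
$\frac{1}{w{\left(\left(-122 - 283\right) + 290 \right)} + Q{\left(949 \right)}} = \frac{1}{\frac{2 \left(\left(-122 - 283\right) + 290\right)}{9} - 587} = \frac{1}{\frac{2 \left(-405 + 290\right)}{9} - 587} = \frac{1}{\frac{2}{9} \left(-115\right) - 587} = \frac{1}{- \frac{230}{9} - 587} = \frac{1}{- \frac{5513}{9}} = - \frac{9}{5513}$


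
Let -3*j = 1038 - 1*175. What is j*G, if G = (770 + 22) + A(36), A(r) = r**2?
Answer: -600648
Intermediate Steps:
j = -863/3 (j = -(1038 - 1*175)/3 = -(1038 - 175)/3 = -1/3*863 = -863/3 ≈ -287.67)
G = 2088 (G = (770 + 22) + 36**2 = 792 + 1296 = 2088)
j*G = -863/3*2088 = -600648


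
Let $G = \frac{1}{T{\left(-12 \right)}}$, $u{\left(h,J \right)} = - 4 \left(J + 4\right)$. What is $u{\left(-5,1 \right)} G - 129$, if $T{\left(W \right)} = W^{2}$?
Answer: $- \frac{4649}{36} \approx -129.14$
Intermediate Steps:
$u{\left(h,J \right)} = -16 - 4 J$ ($u{\left(h,J \right)} = - 4 \left(4 + J\right) = -16 - 4 J$)
$G = \frac{1}{144}$ ($G = \frac{1}{\left(-12\right)^{2}} = \frac{1}{144} \approx 0.0069444$)
$u{\left(-5,1 \right)} G - 129 = \left(-16 - 4\right) \frac{1}{144} - 129 = \left(-20\right) \frac{1}{144} - 129 = - \frac{5}{36} - 129 = - \frac{4649}{36}$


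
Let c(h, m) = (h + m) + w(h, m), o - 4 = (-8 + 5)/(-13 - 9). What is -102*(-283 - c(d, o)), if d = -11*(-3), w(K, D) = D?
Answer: 363834/11 ≈ 33076.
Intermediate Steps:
d = 33
o = 91/22 (o = 4 + (-8 + 5)/(-13 - 9) = 4 - 3/(-22) = 4 - 3*(-1/22) = 4 + 3/22 = 91/22 ≈ 4.1364)
c(h, m) = h + 2*m (c(h, m) = (h + m) + m = h + 2*m)
-102*(-283 - c(d, o)) = -102*(-283 - (33 + 2*(91/22))) = -102*(-283 - (33 + 91/11)) = -102*(-283 - 1*454/11) = -102*(-283 - 454/11) = -102*(-3567/11) = 363834/11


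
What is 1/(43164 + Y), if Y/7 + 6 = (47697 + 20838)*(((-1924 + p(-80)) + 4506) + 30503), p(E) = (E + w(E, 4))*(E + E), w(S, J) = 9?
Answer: 1/21322309647 ≈ 4.6899e-11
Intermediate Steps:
p(E) = 2*E*(9 + E) (p(E) = (E + 9)*(E + E) = (9 + E)*(2*E) = 2*E*(9 + E))
Y = 21322266483 (Y = -42 + 7*((47697 + 20838)*(((-1924 + 2*(-80)*(9 - 80)) + 4506) + 30503)) = -42 + 7*(68535*(((-1924 + 2*(-80)*(-71)) + 4506) + 30503)) = -42 + 7*(68535*(((-1924 + 11360) + 4506) + 30503)) = -42 + 7*(68535*((9436 + 4506) + 30503)) = -42 + 7*(68535*(13942 + 30503)) = -42 + 7*(68535*44445) = -42 + 7*3046038075 = -42 + 21322266525 = 21322266483)
1/(43164 + Y) = 1/(43164 + 21322266483) = 1/21322309647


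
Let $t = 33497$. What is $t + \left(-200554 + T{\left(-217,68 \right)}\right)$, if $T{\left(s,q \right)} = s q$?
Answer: $-181813$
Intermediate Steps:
$T{\left(s,q \right)} = q s$
$t + \left(-200554 + T{\left(-217,68 \right)}\right) = 33497 + \left(-200554 + 68 \left(-217\right)\right) = 33497 - 215310 = -181813$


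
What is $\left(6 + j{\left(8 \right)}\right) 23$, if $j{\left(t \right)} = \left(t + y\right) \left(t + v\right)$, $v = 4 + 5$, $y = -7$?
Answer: $529$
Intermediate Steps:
$v = 9$
$j{\left(t \right)} = \left(-7 + t\right) \left(9 + t\right)$ ($j{\left(t \right)} = \left(t - 7\right) \left(t + 9\right) = \left(-7 + t\right) \left(9 + t\right)$)
$\left(6 + j{\left(8 \right)}\right) 23 = \left(6 + \left(-63 + 8^{2} + 2 \cdot 8\right)\right) 23 = \left(6 + \left(-63 + 64 + 16\right)\right) 23 = \left(6 + 17\right) 23 = 23 \cdot 23 = 529$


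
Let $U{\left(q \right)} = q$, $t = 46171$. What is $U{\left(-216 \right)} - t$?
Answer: $-46387$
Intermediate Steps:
$U{\left(-216 \right)} - t = -216 - 46171 = -46387$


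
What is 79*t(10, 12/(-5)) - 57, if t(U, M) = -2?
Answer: -215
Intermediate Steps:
79*t(10, 12/(-5)) - 57 = 79*(-2) - 57 = -158 - 57 = -215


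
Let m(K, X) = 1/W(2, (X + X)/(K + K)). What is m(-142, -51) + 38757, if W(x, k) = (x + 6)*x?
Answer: 620113/16 ≈ 38757.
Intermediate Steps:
W(x, k) = x*(6 + x) (W(x, k) = (6 + x)*x = x*(6 + x))
m(K, X) = 1/16 (m(K, X) = 1/(2*(6 + 2)) = 1/(2*8) = 1/16)
m(-142, -51) + 38757 = 1/16 + 38757 = 620113/16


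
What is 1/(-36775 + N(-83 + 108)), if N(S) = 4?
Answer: -1/36771 ≈ -2.7195e-5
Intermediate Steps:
1/(-36775 + N(-83 + 108)) = 1/(-36775 + 4) = 1/(-36771) = -1/36771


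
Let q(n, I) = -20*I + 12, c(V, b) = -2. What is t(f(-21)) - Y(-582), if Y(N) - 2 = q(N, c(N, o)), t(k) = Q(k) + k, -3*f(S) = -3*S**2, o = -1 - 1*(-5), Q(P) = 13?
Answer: 400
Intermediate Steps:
o = 4 (o = -1 + 5 = 4)
q(n, I) = 12 - 20*I
f(S) = S**2 (f(S) = -(-1)*S**2 = S**2)
t(k) = 13 + k
Y(N) = 54 (Y(N) = 2 + (12 - 20*(-2)) = 2 + (12 + 40) = 2 + 52 = 54)
t(f(-21)) - Y(-582) = (13 + (-21)**2) - 1*54 = (13 + 441) - 54 = 454 - 54 = 400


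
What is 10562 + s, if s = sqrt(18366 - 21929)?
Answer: 10562 + I*sqrt(3563) ≈ 10562.0 + 59.691*I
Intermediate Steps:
s = I*sqrt(3563) (s = sqrt(-3563) = I*sqrt(3563) ≈ 59.691*I)
10562 + s = 10562 + I*sqrt(3563)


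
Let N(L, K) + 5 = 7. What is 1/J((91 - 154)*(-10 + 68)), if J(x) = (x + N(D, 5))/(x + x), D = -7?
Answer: 1827/913 ≈ 2.0011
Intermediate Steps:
N(L, K) = 2 (N(L, K) = -5 + 7 = 2)
J(x) = (2 + x)/(2*x) (J(x) = (x + 2)/(x + x) = (2 + x)/((2*x)) = (2 + x)*(1/(2*x)) = (2 + x)/(2*x))
1/J((91 - 154)*(-10 + 68)) = 1/((2 + (91 - 154)*(-10 + 68))/(2*(((91 - 154)*(-10 + 68))))) = 1/((2 - 63*58)/(2*((-63*58)))) = 1/((½)*(2 - 3654)/(-3654)) = 1/((½)*(-1/3654)*(-3652)) = 1/(913/1827) = 1827/913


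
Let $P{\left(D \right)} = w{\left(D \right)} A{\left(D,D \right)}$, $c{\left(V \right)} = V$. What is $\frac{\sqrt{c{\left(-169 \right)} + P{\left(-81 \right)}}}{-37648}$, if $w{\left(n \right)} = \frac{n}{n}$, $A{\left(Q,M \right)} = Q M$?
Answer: $- \frac{\sqrt{1598}}{18824} \approx -0.0021236$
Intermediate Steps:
$A{\left(Q,M \right)} = M Q$
$w{\left(n \right)} = 1$
$P{\left(D \right)} = D^{2}$ ($P{\left(D \right)} = 1 D D = 1 D^{2} = D^{2}$)
$\frac{\sqrt{c{\left(-169 \right)} + P{\left(-81 \right)}}}{-37648} = \frac{\sqrt{-169 + \left(-81\right)^{2}}}{-37648} = \sqrt{-169 + 6561} \left(- \frac{1}{37648}\right) = \sqrt{6392} \left(- \frac{1}{37648}\right) = 2 \sqrt{1598} \left(- \frac{1}{37648}\right) = - \frac{\sqrt{1598}}{18824}$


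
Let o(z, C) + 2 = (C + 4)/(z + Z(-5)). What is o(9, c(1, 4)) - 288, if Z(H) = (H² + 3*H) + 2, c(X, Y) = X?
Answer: -6085/21 ≈ -289.76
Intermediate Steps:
Z(H) = 2 + H² + 3*H
o(z, C) = -2 + (4 + C)/(12 + z) (o(z, C) = -2 + (C + 4)/(z + (2 + (-5)² + 3*(-5))) = -2 + (4 + C)/(z + (2 + 25 - 15)) = -2 + (4 + C)/(z + 12) = -2 + (4 + C)/(12 + z))
o(9, c(1, 4)) - 288 = (-20 + 1 - 2*9)/(12 + 9) - 288 = (-20 + 1 - 18)/21 - 288 = (1/21)*(-37) - 288 = -37/21 - 288 = -6085/21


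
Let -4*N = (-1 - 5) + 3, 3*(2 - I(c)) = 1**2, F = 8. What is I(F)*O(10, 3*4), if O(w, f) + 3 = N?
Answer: -15/4 ≈ -3.7500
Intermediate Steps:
I(c) = 5/3 (I(c) = 2 - 1/3*1**2 = 2 - 1/3*1 = 2 - 1/3 = 5/3)
N = 3/4 (N = -((-1 - 5) + 3)/4 = -(-6 + 3)/4 = -1/4*(-3) = 3/4 ≈ 0.75000)
O(w, f) = -9/4 (O(w, f) = -3 + 3/4 = -9/4)
I(F)*O(10, 3*4) = (5/3)*(-9/4) = -15/4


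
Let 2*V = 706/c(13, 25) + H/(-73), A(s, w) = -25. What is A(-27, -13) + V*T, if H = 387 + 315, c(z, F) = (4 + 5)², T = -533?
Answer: 1271021/5913 ≈ 214.95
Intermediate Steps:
c(z, F) = 81 (c(z, F) = 9² = 81)
H = 702
V = -2662/5913 (V = (706/81 + 702/(-73))/2 = (706*(1/81) + 702*(-1/73))/2 = (706/81 - 702/73)/2 = (½)*(-5324/5913) = -2662/5913 ≈ -0.45019)
A(-27, -13) + V*T = -25 - 2662/5913*(-533) = -25 + 1418846/5913 = 1271021/5913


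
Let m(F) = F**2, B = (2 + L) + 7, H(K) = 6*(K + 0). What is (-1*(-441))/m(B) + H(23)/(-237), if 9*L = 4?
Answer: 2489609/570775 ≈ 4.3618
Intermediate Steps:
L = 4/9 (L = (1/9)*4 = 4/9 ≈ 0.44444)
H(K) = 6*K
B = 85/9 (B = (2 + 4/9) + 7 = 22/9 + 7 = 85/9 ≈ 9.4444)
(-1*(-441))/m(B) + H(23)/(-237) = (-1*(-441))/((85/9)**2) + (6*23)/(-237) = 441/(7225/81) + 138*(-1/237) = 441*(81/7225) - 46/79 = 35721/7225 - 46/79 = 2489609/570775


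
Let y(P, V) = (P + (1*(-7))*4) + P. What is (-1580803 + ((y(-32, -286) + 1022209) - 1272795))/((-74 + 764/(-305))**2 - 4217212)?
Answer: 170373520025/391761670744 ≈ 0.43489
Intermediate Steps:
y(P, V) = -28 + 2*P (y(P, V) = (P - 7*4) + P = (P - 28) + P = (-28 + P) + P = -28 + 2*P)
(-1580803 + ((y(-32, -286) + 1022209) - 1272795))/((-74 + 764/(-305))**2 - 4217212) = (-1580803 + (((-28 + 2*(-32)) + 1022209) - 1272795))/((-74 + 764/(-305))**2 - 4217212) = (-1580803 + (((-28 - 64) + 1022209) - 1272795))/((-74 + 764*(-1/305))**2 - 4217212) = (-1580803 + ((-92 + 1022209) - 1272795))/((-74 - 764/305)**2 - 4217212) = (-1580803 + (1022117 - 1272795))/((-23334/305)**2 - 4217212) = (-1580803 - 250678)/(544475556/93025 - 4217212) = -1831481/(-391761670744/93025) = -1831481*(-93025/391761670744) = 170373520025/391761670744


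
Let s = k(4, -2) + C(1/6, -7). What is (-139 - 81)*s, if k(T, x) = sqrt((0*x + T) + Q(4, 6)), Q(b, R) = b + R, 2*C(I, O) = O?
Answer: 770 - 220*sqrt(14) ≈ -53.165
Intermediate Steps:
C(I, O) = O/2
Q(b, R) = R + b
k(T, x) = sqrt(10 + T) (k(T, x) = sqrt((0*x + T) + (6 + 4)) = sqrt((0 + T) + 10) = sqrt(T + 10) = sqrt(10 + T))
s = -7/2 + sqrt(14) (s = sqrt(10 + 4) + (1/2)*(-7) = sqrt(14) - 7/2 = -7/2 + sqrt(14) ≈ 0.24166)
(-139 - 81)*s = (-139 - 81)*(-7/2 + sqrt(14)) = -220*(-7/2 + sqrt(14)) = 770 - 220*sqrt(14)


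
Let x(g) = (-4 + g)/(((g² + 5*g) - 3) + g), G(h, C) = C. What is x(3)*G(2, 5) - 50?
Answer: -1205/24 ≈ -50.208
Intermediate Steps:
x(g) = (-4 + g)/(-3 + g² + 6*g) (x(g) = (-4 + g)/((-3 + g² + 5*g) + g) = (-4 + g)/(-3 + g² + 6*g))
x(3)*G(2, 5) - 50 = ((-4 + 3)/(-3 + 3² + 6*3))*5 - 50 = (-1/(-3 + 9 + 18))*5 - 50 = (-1/24)*5 - 50 = ((1/24)*(-1))*5 - 50 = -1/24*5 - 50 = -5/24 - 50 = -1205/24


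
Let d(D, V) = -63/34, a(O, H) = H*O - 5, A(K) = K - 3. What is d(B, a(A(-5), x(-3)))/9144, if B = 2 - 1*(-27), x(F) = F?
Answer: -7/34544 ≈ -0.00020264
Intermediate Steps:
A(K) = -3 + K
a(O, H) = -5 + H*O
B = 29 (B = 2 + 27 = 29)
d(D, V) = -63/34 (d(D, V) = -63*1/34 = -63/34)
d(B, a(A(-5), x(-3)))/9144 = -63/34/9144 = -63/34*1/9144 = -7/34544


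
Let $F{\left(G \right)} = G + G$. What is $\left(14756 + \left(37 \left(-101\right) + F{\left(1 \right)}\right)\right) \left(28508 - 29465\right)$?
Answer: $-10547097$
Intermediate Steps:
$F{\left(G \right)} = 2 G$
$\left(14756 + \left(37 \left(-101\right) + F{\left(1 \right)}\right)\right) \left(28508 - 29465\right) = \left(14756 + \left(37 \left(-101\right) + 2 \cdot 1\right)\right) \left(28508 - 29465\right) = \left(14756 + \left(-3737 + 2\right)\right) \left(28508 - 29465\right) = \left(14756 - 3735\right) \left(-957\right) = 11021 \left(-957\right) = -10547097$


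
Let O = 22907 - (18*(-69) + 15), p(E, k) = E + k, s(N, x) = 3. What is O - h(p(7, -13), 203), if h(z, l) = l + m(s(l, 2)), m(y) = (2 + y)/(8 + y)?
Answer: 263236/11 ≈ 23931.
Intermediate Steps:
m(y) = (2 + y)/(8 + y)
h(z, l) = 5/11 + l (h(z, l) = l + (2 + 3)/(8 + 3) = l + 5/11 = 5/11 + l)
O = 24134 (O = 22907 - (-1242 + 15) = 22907 - 1*(-1227) = 22907 + 1227 = 24134)
O - h(p(7, -13), 203) = 24134 - (5/11 + 203) = 24134 - 1*2238/11 = 24134 - 2238/11 = 263236/11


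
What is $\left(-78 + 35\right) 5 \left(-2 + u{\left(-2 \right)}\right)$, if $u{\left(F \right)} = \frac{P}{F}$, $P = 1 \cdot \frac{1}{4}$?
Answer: $\frac{3655}{8} \approx 456.88$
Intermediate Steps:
$P = \frac{1}{4}$ ($P = 1 \cdot \frac{1}{4} = \frac{1}{4} \approx 0.25$)
$u{\left(F \right)} = \frac{1}{4 F}$
$\left(-78 + 35\right) 5 \left(-2 + u{\left(-2 \right)}\right) = \left(-78 + 35\right) 5 \left(-2 + \frac{1}{4 \left(-2\right)}\right) = - 43 \cdot 5 \left(-2 + \frac{1}{4} \left(- \frac{1}{2}\right)\right) = - 43 \cdot 5 \left(-2 - \frac{1}{8}\right) = - 43 \cdot 5 \left(- \frac{17}{8}\right) = \left(-43\right) \left(- \frac{85}{8}\right) = \frac{3655}{8}$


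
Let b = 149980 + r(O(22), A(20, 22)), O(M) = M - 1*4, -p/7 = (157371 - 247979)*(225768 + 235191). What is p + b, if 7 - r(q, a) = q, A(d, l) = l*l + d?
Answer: 292366161473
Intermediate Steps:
p = 292366011504 (p = -7*(157371 - 247979)*(225768 + 235191) = -(-634256)*460959 = -7*(-41766573072) = 292366011504)
A(d, l) = d + l² (A(d, l) = l² + d = d + l²)
O(M) = -4 + M (O(M) = M - 4 = -4 + M)
r(q, a) = 7 - q
b = 149969 (b = 149980 + (7 - (-4 + 22)) = 149980 + (7 - 1*18) = 149980 + (7 - 18) = 149980 - 11 = 149969)
p + b = 292366011504 + 149969 = 292366161473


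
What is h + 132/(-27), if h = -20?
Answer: -224/9 ≈ -24.889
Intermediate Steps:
h + 132/(-27) = -20 + 132/(-27) = -20 + 132*(-1/27) = -20 - 44/9 = -224/9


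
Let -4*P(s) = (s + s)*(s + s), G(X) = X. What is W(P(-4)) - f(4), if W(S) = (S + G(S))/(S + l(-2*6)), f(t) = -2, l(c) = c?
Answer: 22/7 ≈ 3.1429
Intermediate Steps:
P(s) = -s**2 (P(s) = -(s + s)*(s + s)/4 = -2*s*2*s/4 = -s**2)
W(S) = 2*S/(-12 + S) (W(S) = (S + S)/(S - 2*6) = (2*S)/(S - 12) = (2*S)/(-12 + S) = 2*S/(-12 + S))
W(P(-4)) - f(4) = 2*(-1*(-4)**2)/(-12 - 1*(-4)**2) - 1*(-2) = 2*(-1*16)/(-12 - 1*16) + 2 = 2*(-16)/(-12 - 16) + 2 = 2*(-16)/(-28) + 2 = 2*(-16)*(-1/28) + 2 = 8/7 + 2 = 22/7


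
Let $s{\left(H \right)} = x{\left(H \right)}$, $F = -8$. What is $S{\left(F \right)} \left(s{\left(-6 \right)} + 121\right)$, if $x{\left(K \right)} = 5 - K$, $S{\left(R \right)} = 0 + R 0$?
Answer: $0$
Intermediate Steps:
$S{\left(R \right)} = 0$ ($S{\left(R \right)} = 0 + 0 = 0$)
$s{\left(H \right)} = 5 - H$
$S{\left(F \right)} \left(s{\left(-6 \right)} + 121\right) = 0 \left(\left(5 - -6\right) + 121\right) = 0 \left(\left(5 + 6\right) + 121\right) = 0 \left(11 + 121\right) = 0 \cdot 132 = 0$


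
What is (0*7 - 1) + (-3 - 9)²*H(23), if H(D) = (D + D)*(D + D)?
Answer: 304703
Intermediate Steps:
H(D) = 4*D² (H(D) = (2*D)*(2*D) = 4*D²)
(0*7 - 1) + (-3 - 9)²*H(23) = (0*7 - 1) + (-3 - 9)²*(4*23²) = (0 - 1) + (-12)²*(4*529) = -1 + 144*2116 = -1 + 304704 = 304703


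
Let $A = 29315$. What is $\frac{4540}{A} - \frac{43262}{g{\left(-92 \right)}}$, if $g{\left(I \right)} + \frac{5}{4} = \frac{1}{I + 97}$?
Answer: $\frac{5072921188}{123123} \approx 41202.0$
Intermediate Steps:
$g{\left(I \right)} = - \frac{5}{4} + \frac{1}{97 + I}$ ($g{\left(I \right)} = - \frac{5}{4} + \frac{1}{I + 97} = - \frac{5}{4} + \frac{1}{97 + I}$)
$\frac{4540}{A} - \frac{43262}{g{\left(-92 \right)}} = \frac{4540}{29315} - \frac{43262}{\frac{1}{4} \frac{1}{97 - 92} \left(-481 - -460\right)} = 4540 \cdot \frac{1}{29315} - \frac{43262}{\frac{1}{4} \cdot \frac{1}{5} \left(-481 + 460\right)} = \frac{908}{5863} - \frac{43262}{\frac{1}{4} \cdot \frac{1}{5} \left(-21\right)} = \frac{908}{5863} - \frac{43262}{- \frac{21}{20}} = \frac{908}{5863} - - \frac{865240}{21} = \frac{908}{5863} + \frac{865240}{21} = \frac{5072921188}{123123}$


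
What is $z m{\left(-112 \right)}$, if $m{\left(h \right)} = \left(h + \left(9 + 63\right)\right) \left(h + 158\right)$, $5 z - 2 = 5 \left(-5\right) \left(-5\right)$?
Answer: $-46736$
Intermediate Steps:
$z = \frac{127}{5}$ ($z = \frac{2}{5} + \frac{5 \left(-5\right) \left(-5\right)}{5} = \frac{2}{5} + \frac{\left(-25\right) \left(-5\right)}{5} = \frac{2}{5} + \frac{1}{5} \cdot 125 = \frac{2}{5} + 25 = \frac{127}{5} \approx 25.4$)
$m{\left(h \right)} = \left(72 + h\right) \left(158 + h\right)$ ($m{\left(h \right)} = \left(h + 72\right) \left(158 + h\right) = \left(72 + h\right) \left(158 + h\right)$)
$z m{\left(-112 \right)} = \frac{127 \left(11376 + \left(-112\right)^{2} + 230 \left(-112\right)\right)}{5} = \frac{127 \left(11376 + 12544 - 25760\right)}{5} = \frac{127}{5} \left(-1840\right) = -46736$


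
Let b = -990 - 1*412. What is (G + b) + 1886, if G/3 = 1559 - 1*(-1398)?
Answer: 9355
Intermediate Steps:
b = -1402 (b = -990 - 412 = -1402)
G = 8871 (G = 3*(1559 - 1*(-1398)) = 3*(1559 + 1398) = 3*2957 = 8871)
(G + b) + 1886 = (8871 - 1402) + 1886 = 7469 + 1886 = 9355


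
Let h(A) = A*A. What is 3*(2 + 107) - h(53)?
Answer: -2482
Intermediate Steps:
h(A) = A**2
3*(2 + 107) - h(53) = 3*(2 + 107) - 1*53**2 = 3*109 - 1*2809 = 327 - 2809 = -2482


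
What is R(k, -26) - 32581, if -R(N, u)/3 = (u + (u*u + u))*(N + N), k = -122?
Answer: 424187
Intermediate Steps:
R(N, u) = -6*N*(u² + 2*u) (R(N, u) = -3*(u + (u*u + u))*(N + N) = -3*(u + (u² + u))*2*N = -3*(u + (u + u²))*2*N = -3*(u² + 2*u)*2*N = -6*N*(u² + 2*u))
R(k, -26) - 32581 = -6*(-122)*(-26)*(2 - 26) - 32581 = -6*(-122)*(-26)*(-24) - 32581 = 456768 - 32581 = 424187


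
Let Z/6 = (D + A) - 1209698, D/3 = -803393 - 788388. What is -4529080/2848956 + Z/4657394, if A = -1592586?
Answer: -18827958182749/1658588822583 ≈ -11.352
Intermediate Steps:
D = -4775343 (D = 3*(-803393 - 788388) = 3*(-1591781) = -4775343)
Z = -45465762 (Z = 6*((-4775343 - 1592586) - 1209698) = 6*(-6367929 - 1209698) = 6*(-7577627) = -45465762)
-4529080/2848956 + Z/4657394 = -4529080/2848956 - 45465762/4657394 = -4529080*1/2848956 - 45465762*1/4657394 = -1132270/712239 - 22732881/2328697 = -18827958182749/1658588822583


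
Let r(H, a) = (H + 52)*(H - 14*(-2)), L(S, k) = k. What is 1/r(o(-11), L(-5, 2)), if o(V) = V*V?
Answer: 1/25777 ≈ 3.8794e-5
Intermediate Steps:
o(V) = V**2
r(H, a) = (28 + H)*(52 + H) (r(H, a) = (52 + H)*(H + 28) = (52 + H)*(28 + H) = (28 + H)*(52 + H))
1/r(o(-11), L(-5, 2)) = 1/(1456 + ((-11)**2)**2 + 80*(-11)**2) = 1/(1456 + 121**2 + 80*121) = 1/(1456 + 14641 + 9680) = 1/25777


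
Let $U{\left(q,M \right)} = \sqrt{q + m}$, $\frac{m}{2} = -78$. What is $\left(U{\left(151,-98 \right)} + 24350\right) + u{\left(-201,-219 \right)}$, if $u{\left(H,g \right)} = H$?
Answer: $24149 + i \sqrt{5} \approx 24149.0 + 2.2361 i$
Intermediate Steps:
$m = -156$ ($m = 2 \left(-78\right) = -156$)
$U{\left(q,M \right)} = \sqrt{-156 + q}$ ($U{\left(q,M \right)} = \sqrt{q - 156} = \sqrt{-156 + q}$)
$\left(U{\left(151,-98 \right)} + 24350\right) + u{\left(-201,-219 \right)} = \left(\sqrt{-156 + 151} + 24350\right) - 201 = \left(\sqrt{-5} + 24350\right) - 201 = \left(i \sqrt{5} + 24350\right) - 201 = \left(24350 + i \sqrt{5}\right) - 201 = 24149 + i \sqrt{5}$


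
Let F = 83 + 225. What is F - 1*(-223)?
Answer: 531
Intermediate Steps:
F = 308
F - 1*(-223) = 308 - 1*(-223) = 308 + 223 = 531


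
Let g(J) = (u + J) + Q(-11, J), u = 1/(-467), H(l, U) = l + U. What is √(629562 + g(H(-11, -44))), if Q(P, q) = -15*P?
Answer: √137324536341/467 ≈ 793.52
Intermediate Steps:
H(l, U) = U + l
u = -1/467 ≈ -0.0021413
g(J) = 77054/467 + J (g(J) = (-1/467 + J) - 15*(-11) = (-1/467 + J) + 165 = 77054/467 + J)
√(629562 + g(H(-11, -44))) = √(629562 + (77054/467 + (-44 - 11))) = √(629562 + (77054/467 - 55)) = √(629562 + 51369/467) = √(294056823/467) = √137324536341/467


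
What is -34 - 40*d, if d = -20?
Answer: 766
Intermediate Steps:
-34 - 40*d = -34 - 40*(-20) = -34 + 800 = 766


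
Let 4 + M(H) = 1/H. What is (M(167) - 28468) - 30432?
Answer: -9836967/167 ≈ -58904.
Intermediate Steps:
M(H) = -4 + 1/H
(M(167) - 28468) - 30432 = ((-4 + 1/167) - 28468) - 30432 = (-667/167 - 28468) - 30432 = -4754823/167 - 30432 = -9836967/167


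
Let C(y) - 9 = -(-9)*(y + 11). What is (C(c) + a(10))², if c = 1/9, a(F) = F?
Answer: 14161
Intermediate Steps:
c = ⅑ ≈ 0.11111
C(y) = 108 + 9*y (C(y) = 9 - (-9)*(y + 11) = 9 - (-9)*(11 + y) = 9 - (-99 - 9*y) = 9 + (99 + 9*y) = 108 + 9*y)
(C(c) + a(10))² = ((108 + 9*(⅑)) + 10)² = ((108 + 1) + 10)² = (109 + 10)² = 119² = 14161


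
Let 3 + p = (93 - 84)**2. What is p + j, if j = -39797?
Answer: -39719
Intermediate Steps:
p = 78 (p = -3 + (93 - 84)**2 = -3 + 9**2 = -3 + 81 = 78)
p + j = 78 - 39797 = -39719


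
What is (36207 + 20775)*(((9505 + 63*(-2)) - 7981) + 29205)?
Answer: 1743820146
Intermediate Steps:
(36207 + 20775)*(((9505 + 63*(-2)) - 7981) + 29205) = 56982*(((9505 - 126) - 7981) + 29205) = 56982*((9379 - 7981) + 29205) = 56982*(1398 + 29205) = 56982*30603 = 1743820146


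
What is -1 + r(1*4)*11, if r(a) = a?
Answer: 43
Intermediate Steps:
-1 + r(1*4)*11 = -1 + (1*4)*11 = -1 + 4*11 = -1 + 44 = 43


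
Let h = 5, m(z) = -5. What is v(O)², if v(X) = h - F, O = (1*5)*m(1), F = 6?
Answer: 1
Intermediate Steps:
O = -25 (O = (1*5)*(-5) = 5*(-5) = -25)
v(X) = -1 (v(X) = 5 - 1*6 = 5 - 6 = -1)
v(O)² = (-1)² = 1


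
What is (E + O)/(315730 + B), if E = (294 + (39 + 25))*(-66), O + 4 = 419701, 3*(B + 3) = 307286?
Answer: 1188207/1254467 ≈ 0.94718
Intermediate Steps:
B = 307277/3 (B = -3 + (⅓)*307286 = -3 + 307286/3 = 307277/3 ≈ 1.0243e+5)
O = 419697 (O = -4 + 419701 = 419697)
E = -23628 (E = (294 + 64)*(-66) = 358*(-66) = -23628)
(E + O)/(315730 + B) = (-23628 + 419697)/(315730 + 307277/3) = 396069/(1254467/3) = 396069*(3/1254467) = 1188207/1254467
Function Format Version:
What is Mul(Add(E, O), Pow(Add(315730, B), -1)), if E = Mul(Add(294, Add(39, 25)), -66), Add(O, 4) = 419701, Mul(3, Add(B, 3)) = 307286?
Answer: Rational(1188207, 1254467) ≈ 0.94718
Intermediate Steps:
B = Rational(307277, 3) (B = Add(-3, Mul(Rational(1, 3), 307286)) = Add(-3, Rational(307286, 3)) = Rational(307277, 3) ≈ 1.0243e+5)
O = 419697 (O = Add(-4, 419701) = 419697)
E = -23628 (E = Mul(Add(294, 64), -66) = Mul(358, -66) = -23628)
Mul(Add(E, O), Pow(Add(315730, B), -1)) = Mul(Add(-23628, 419697), Pow(Add(315730, Rational(307277, 3)), -1)) = Mul(396069, Pow(Rational(1254467, 3), -1)) = Mul(396069, Rational(3, 1254467)) = Rational(1188207, 1254467)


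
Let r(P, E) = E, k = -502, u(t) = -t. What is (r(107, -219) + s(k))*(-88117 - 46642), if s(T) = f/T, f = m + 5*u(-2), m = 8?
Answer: 7408780302/251 ≈ 2.9517e+7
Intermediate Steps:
f = 18 (f = 8 + 5*(-1*(-2)) = 8 + 5*2 = 8 + 10 = 18)
s(T) = 18/T
(r(107, -219) + s(k))*(-88117 - 46642) = (-219 + 18/(-502))*(-88117 - 46642) = (-219 + 18*(-1/502))*(-134759) = (-219 - 9/251)*(-134759) = -54978/251*(-134759) = 7408780302/251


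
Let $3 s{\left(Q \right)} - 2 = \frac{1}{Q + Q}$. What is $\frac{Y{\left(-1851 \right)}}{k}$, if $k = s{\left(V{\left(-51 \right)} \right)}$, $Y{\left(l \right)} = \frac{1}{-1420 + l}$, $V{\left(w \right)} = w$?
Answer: $- \frac{306}{664013} \approx -0.00046083$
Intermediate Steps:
$s{\left(Q \right)} = \frac{2}{3} + \frac{1}{6 Q}$ ($s{\left(Q \right)} = \frac{2}{3} + \frac{1}{3 \left(Q + Q\right)} = \frac{2}{3} + \frac{1}{3 \cdot 2 Q} = \frac{2}{3} + \frac{\frac{1}{2} \frac{1}{Q}}{3} = \frac{2}{3} + \frac{1}{6 Q}$)
$k = \frac{203}{306}$ ($k = \frac{1 + 4 \left(-51\right)}{6 \left(-51\right)} = \frac{1}{6} \left(- \frac{1}{51}\right) \left(1 - 204\right) = \frac{1}{6} \left(- \frac{1}{51}\right) \left(-203\right) = \frac{203}{306} \approx 0.6634$)
$\frac{Y{\left(-1851 \right)}}{k} = \frac{1}{\left(-1420 - 1851\right) \frac{203}{306}} = \frac{1}{-3271} \cdot \frac{306}{203} = \left(- \frac{1}{3271}\right) \frac{306}{203} = - \frac{306}{664013}$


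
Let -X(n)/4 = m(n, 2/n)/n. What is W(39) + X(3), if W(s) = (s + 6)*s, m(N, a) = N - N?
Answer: 1755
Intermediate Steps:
m(N, a) = 0
X(n) = 0 (X(n) = -0/n = -4*0 = 0)
W(s) = s*(6 + s) (W(s) = (6 + s)*s = s*(6 + s))
W(39) + X(3) = 39*(6 + 39) + 0 = 39*45 + 0 = 1755 + 0 = 1755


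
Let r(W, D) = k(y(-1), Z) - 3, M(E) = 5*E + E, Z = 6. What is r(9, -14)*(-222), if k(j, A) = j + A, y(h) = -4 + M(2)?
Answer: -2442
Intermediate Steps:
M(E) = 6*E
y(h) = 8 (y(h) = -4 + 6*2 = -4 + 12 = 8)
k(j, A) = A + j
r(W, D) = 11 (r(W, D) = (6 + 8) - 3 = 14 - 3 = 11)
r(9, -14)*(-222) = 11*(-222) = -2442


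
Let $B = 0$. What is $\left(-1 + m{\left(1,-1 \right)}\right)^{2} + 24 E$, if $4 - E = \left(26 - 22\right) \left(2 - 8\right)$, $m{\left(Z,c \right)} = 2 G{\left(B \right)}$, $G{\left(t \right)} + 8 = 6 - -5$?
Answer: $697$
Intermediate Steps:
$G{\left(t \right)} = 3$ ($G{\left(t \right)} = -8 + \left(6 - -5\right) = -8 + \left(6 + 5\right) = -8 + 11 = 3$)
$m{\left(Z,c \right)} = 6$ ($m{\left(Z,c \right)} = 2 \cdot 3 = 6$)
$E = 28$ ($E = 4 - \left(26 - 22\right) \left(2 - 8\right) = 4 - 4 \left(-6\right) = 4 - -24 = 4 + 24 = 28$)
$\left(-1 + m{\left(1,-1 \right)}\right)^{2} + 24 E = \left(-1 + 6\right)^{2} + 24 \cdot 28 = 5^{2} + 672 = 25 + 672 = 697$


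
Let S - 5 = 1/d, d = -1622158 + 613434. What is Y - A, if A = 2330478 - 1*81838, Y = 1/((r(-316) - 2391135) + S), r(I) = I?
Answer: -5424414453331387924/2412308974905 ≈ -2.2486e+6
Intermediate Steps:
d = -1008724
S = 5043619/1008724 (S = 5 + 1/(-1008724) = 5 - 1/1008724 = 5043619/1008724 ≈ 5.0000)
Y = -1008724/2412308974905 (Y = 1/((-316 - 2391135) + 5043619/1008724) = 1/(-2391451 + 5043619/1008724) = 1/(-2412308974905/1008724) = -1008724/2412308974905 ≈ -4.1816e-7)
A = 2248640 (A = 2330478 - 81838 = 2248640)
Y - A = -1008724/2412308974905 - 1*2248640 = -1008724/2412308974905 - 2248640 = -5424414453331387924/2412308974905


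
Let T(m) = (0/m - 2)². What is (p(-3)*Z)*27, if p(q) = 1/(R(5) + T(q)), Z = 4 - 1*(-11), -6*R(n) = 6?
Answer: 135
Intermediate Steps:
R(n) = -1 (R(n) = -⅙*6 = -1)
Z = 15 (Z = 4 + 11 = 15)
T(m) = 4 (T(m) = (0 - 2)² = (-2)² = 4)
p(q) = ⅓ (p(q) = 1/(-1 + 4) = 1/3 = ⅓)
(p(-3)*Z)*27 = ((⅓)*15)*27 = 5*27 = 135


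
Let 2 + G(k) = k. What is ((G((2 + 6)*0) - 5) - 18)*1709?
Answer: -42725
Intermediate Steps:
G(k) = -2 + k
((G((2 + 6)*0) - 5) - 18)*1709 = (((-2 + (2 + 6)*0) - 5) - 18)*1709 = (((-2 + 8*0) - 5) - 18)*1709 = (((-2 + 0) - 5) - 18)*1709 = ((-2 - 5) - 18)*1709 = (-7 - 18)*1709 = -25*1709 = -42725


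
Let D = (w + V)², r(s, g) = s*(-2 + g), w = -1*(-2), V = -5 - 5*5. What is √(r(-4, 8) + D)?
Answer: 2*√190 ≈ 27.568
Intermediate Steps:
V = -30 (V = -5 - 25 = -30)
w = 2
D = 784 (D = (2 - 30)² = (-28)² = 784)
√(r(-4, 8) + D) = √(-4*(-2 + 8) + 784) = √(-4*6 + 784) = √(-24 + 784) = √760 = 2*√190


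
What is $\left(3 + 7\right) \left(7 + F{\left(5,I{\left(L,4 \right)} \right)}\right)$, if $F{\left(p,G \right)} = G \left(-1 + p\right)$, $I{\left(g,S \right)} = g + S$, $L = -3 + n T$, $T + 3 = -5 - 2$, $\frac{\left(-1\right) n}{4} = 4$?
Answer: $6510$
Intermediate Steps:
$n = -16$ ($n = \left(-4\right) 4 = -16$)
$T = -10$ ($T = -3 - 7 = -10$)
$L = 157$ ($L = -3 - -160 = -3 + 160 = 157$)
$I{\left(g,S \right)} = S + g$
$\left(3 + 7\right) \left(7 + F{\left(5,I{\left(L,4 \right)} \right)}\right) = \left(3 + 7\right) \left(7 + \left(4 + 157\right) \left(-1 + 5\right)\right) = 10 \left(7 + 161 \cdot 4\right) = 10 \left(7 + 644\right) = 10 \cdot 651 = 6510$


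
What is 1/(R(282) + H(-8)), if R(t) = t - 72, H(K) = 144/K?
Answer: 1/192 ≈ 0.0052083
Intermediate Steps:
R(t) = -72 + t
1/(R(282) + H(-8)) = 1/((-72 + 282) + 144/(-8)) = 1/(210 + 144*(-⅛)) = 1/(210 - 18) = 1/192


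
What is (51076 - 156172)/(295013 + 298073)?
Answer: -52548/296543 ≈ -0.17720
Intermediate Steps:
(51076 - 156172)/(295013 + 298073) = -105096/593086 = -105096*1/593086 = -52548/296543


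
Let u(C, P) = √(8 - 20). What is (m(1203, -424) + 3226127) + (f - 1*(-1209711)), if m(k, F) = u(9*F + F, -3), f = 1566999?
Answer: 6002837 + 2*I*√3 ≈ 6.0028e+6 + 3.4641*I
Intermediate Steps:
u(C, P) = 2*I*√3 (u(C, P) = √(-12) = 2*I*√3)
m(k, F) = 2*I*√3
(m(1203, -424) + 3226127) + (f - 1*(-1209711)) = (2*I*√3 + 3226127) + (1566999 - 1*(-1209711)) = (3226127 + 2*I*√3) + (1566999 + 1209711) = (3226127 + 2*I*√3) + 2776710 = 6002837 + 2*I*√3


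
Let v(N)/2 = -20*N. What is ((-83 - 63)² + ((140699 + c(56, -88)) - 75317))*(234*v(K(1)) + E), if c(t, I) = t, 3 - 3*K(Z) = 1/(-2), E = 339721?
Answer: 28524801954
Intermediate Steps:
K(Z) = 7/6 (K(Z) = 1 - ⅓/(-2) = 1 - ⅓*(-½) = 1 + ⅙ = 7/6)
v(N) = -40*N (v(N) = 2*(-20*N) = -40*N)
((-83 - 63)² + ((140699 + c(56, -88)) - 75317))*(234*v(K(1)) + E) = ((-83 - 63)² + ((140699 + 56) - 75317))*(234*(-40*7/6) + 339721) = ((-146)² + (140755 - 75317))*(234*(-140/3) + 339721) = (21316 + 65438)*(-10920 + 339721) = 86754*328801 = 28524801954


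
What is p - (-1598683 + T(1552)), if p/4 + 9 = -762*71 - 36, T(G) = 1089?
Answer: 1381006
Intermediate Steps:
p = -216588 (p = -36 + 4*(-762*71 - 36) = -36 + 4*(-54102 - 36) = -36 + 4*(-54138) = -36 - 216552 = -216588)
p - (-1598683 + T(1552)) = -216588 - (-1598683 + 1089) = -216588 - 1*(-1597594) = -216588 + 1597594 = 1381006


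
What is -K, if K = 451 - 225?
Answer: -226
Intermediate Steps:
K = 226
-K = -1*226 = -226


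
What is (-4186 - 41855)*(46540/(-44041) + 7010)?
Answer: -14211975935670/44041 ≈ -3.2270e+8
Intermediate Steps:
(-4186 - 41855)*(46540/(-44041) + 7010) = -46041*(46540*(-1/44041) + 7010) = -46041*(-46540/44041 + 7010) = -46041*308680870/44041 = -14211975935670/44041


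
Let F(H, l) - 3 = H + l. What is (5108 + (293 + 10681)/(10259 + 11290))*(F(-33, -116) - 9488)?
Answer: -353514061548/7183 ≈ -4.9215e+7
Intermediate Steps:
F(H, l) = 3 + H + l (F(H, l) = 3 + (H + l) = 3 + H + l)
(5108 + (293 + 10681)/(10259 + 11290))*(F(-33, -116) - 9488) = (5108 + (293 + 10681)/(10259 + 11290))*((3 - 33 - 116) - 9488) = (5108 + 10974/21549)*(-146 - 9488) = (5108 + 10974*(1/21549))*(-9634) = (5108 + 3658/7183)*(-9634) = (36694422/7183)*(-9634) = -353514061548/7183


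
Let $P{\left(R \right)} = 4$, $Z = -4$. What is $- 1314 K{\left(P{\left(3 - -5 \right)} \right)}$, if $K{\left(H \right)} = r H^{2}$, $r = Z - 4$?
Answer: $168192$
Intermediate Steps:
$r = -8$ ($r = -4 - 4 = -8$)
$K{\left(H \right)} = - 8 H^{2}$
$- 1314 K{\left(P{\left(3 - -5 \right)} \right)} = - 1314 \left(- 8 \cdot 4^{2}\right) = - 1314 \left(\left(-8\right) 16\right) = \left(-1314\right) \left(-128\right) = 168192$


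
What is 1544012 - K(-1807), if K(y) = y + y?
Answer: 1547626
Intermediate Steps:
K(y) = 2*y
1544012 - K(-1807) = 1544012 - 2*(-1807) = 1544012 - 1*(-3614) = 1544012 + 3614 = 1547626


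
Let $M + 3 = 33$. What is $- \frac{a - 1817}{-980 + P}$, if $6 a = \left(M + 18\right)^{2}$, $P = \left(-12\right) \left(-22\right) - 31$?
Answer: $- \frac{1433}{747} \approx -1.9183$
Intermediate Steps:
$M = 30$ ($M = -3 + 33 = 30$)
$P = 233$ ($P = 264 - 31 = 233$)
$a = 384$ ($a = \frac{\left(30 + 18\right)^{2}}{6} = \frac{48^{2}}{6} = \frac{1}{6} \cdot 2304 = 384$)
$- \frac{a - 1817}{-980 + P} = - \frac{384 - 1817}{-980 + 233} = - \frac{-1433}{-747} = - \frac{\left(-1433\right) \left(-1\right)}{747} = \left(-1\right) \frac{1433}{747} = - \frac{1433}{747}$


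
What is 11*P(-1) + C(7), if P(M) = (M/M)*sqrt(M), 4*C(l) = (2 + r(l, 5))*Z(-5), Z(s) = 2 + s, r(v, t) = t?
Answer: -21/4 + 11*I ≈ -5.25 + 11.0*I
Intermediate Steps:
C(l) = -21/4 (C(l) = ((2 + 5)*(2 - 5))/4 = (7*(-3))/4 = (1/4)*(-21) = -21/4)
P(M) = sqrt(M) (P(M) = 1*sqrt(M) = sqrt(M))
11*P(-1) + C(7) = 11*sqrt(-1) - 21/4 = 11*I - 21/4 = -21/4 + 11*I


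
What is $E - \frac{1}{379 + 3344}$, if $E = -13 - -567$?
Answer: $\frac{2062541}{3723} \approx 554.0$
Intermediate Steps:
$E = 554$ ($E = -13 + 567 = 554$)
$E - \frac{1}{379 + 3344} = 554 - \frac{1}{379 + 3344} = 554 - \frac{1}{3723} = \frac{2062541}{3723}$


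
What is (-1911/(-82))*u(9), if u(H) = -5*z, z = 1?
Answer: -9555/82 ≈ -116.52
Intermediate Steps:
u(H) = -5 (u(H) = -5*1 = -5)
(-1911/(-82))*u(9) = -1911/(-82)*(-5) = -1911*(-1)/82*(-5) = -39*(-49/82)*(-5) = (1911/82)*(-5) = -9555/82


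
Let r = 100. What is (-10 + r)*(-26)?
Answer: -2340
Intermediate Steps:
(-10 + r)*(-26) = (-10 + 100)*(-26) = 90*(-26) = -2340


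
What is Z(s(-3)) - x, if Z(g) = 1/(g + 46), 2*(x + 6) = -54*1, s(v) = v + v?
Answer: 1321/40 ≈ 33.025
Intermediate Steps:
s(v) = 2*v
x = -33 (x = -6 + (-54*1)/2 = -6 + (1/2)*(-54) = -6 - 27 = -33)
Z(g) = 1/(46 + g)
Z(s(-3)) - x = 1/(46 + 2*(-3)) - 1*(-33) = 1/(46 - 6) + 33 = 1/40 + 33 = 1321/40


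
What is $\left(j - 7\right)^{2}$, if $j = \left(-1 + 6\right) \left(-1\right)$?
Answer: $144$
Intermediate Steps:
$j = -5$ ($j = 5 \left(-1\right) = -5$)
$\left(j - 7\right)^{2} = \left(-5 - 7\right)^{2} = \left(-12\right)^{2} = 144$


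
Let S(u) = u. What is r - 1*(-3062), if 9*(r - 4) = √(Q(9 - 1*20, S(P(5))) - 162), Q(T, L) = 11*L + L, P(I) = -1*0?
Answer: 3066 + I*√2 ≈ 3066.0 + 1.4142*I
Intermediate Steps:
P(I) = 0
Q(T, L) = 12*L
r = 4 + I*√2 (r = 4 + √(12*0 - 162)/9 = 4 + √(0 - 162)/9 = 4 + √(-162)/9 = 4 + (9*I*√2)/9 = 4 + I*√2 ≈ 4.0 + 1.4142*I)
r - 1*(-3062) = (4 + I*√2) - 1*(-3062) = (4 + I*√2) + 3062 = 3066 + I*√2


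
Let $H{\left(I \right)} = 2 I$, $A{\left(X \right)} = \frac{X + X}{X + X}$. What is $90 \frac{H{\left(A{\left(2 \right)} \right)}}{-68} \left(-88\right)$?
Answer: $\frac{3960}{17} \approx 232.94$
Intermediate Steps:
$A{\left(X \right)} = 1$ ($A{\left(X \right)} = \frac{2 X}{2 X} = 2 X \frac{1}{2 X} = 1$)
$90 \frac{H{\left(A{\left(2 \right)} \right)}}{-68} \left(-88\right) = 90 \frac{2 \cdot 1}{-68} \left(-88\right) = 90 \cdot 2 \left(- \frac{1}{68}\right) \left(-88\right) = 90 \left(- \frac{1}{34}\right) \left(-88\right) = \left(- \frac{45}{17}\right) \left(-88\right) = \frac{3960}{17}$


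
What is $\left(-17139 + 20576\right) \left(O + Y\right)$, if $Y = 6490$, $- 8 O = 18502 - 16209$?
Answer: $\frac{170567999}{8} \approx 2.1321 \cdot 10^{7}$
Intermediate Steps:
$O = - \frac{2293}{8}$ ($O = - \frac{18502 - 16209}{8} = \left(- \frac{1}{8}\right) 2293 = - \frac{2293}{8} \approx -286.63$)
$\left(-17139 + 20576\right) \left(O + Y\right) = \left(-17139 + 20576\right) \left(- \frac{2293}{8} + 6490\right) = 3437 \cdot \frac{49627}{8} = \frac{170567999}{8}$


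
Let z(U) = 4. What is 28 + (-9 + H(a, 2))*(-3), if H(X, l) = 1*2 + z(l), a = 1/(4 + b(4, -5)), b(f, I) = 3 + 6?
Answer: 37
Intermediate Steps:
b(f, I) = 9
a = 1/13 (a = 1/(4 + 9) = 1/13 ≈ 0.076923)
H(X, l) = 6 (H(X, l) = 1*2 + 4 = 2 + 4 = 6)
28 + (-9 + H(a, 2))*(-3) = 28 + (-9 + 6)*(-3) = 28 - 3*(-3) = 28 + 9 = 37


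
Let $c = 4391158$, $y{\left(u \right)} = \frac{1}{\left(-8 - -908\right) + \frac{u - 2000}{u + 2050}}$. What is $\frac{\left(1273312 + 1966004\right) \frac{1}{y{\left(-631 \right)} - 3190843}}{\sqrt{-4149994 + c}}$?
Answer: $- \frac{5460856909 \sqrt{6699}}{216209187502902} \approx -0.0020672$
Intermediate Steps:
$y{\left(u \right)} = \frac{1}{900 + \frac{-2000 + u}{2050 + u}}$ ($y{\left(u \right)} = \frac{1}{\left(-8 + 908\right) + \frac{-2000 + u}{2050 + u}} = \frac{1}{900 + \frac{-2000 + u}{2050 + u}}$)
$\frac{\left(1273312 + 1966004\right) \frac{1}{y{\left(-631 \right)} - 3190843}}{\sqrt{-4149994 + c}} = \frac{\left(1273312 + 1966004\right) \frac{1}{\frac{2050 - 631}{1843000 + 901 \left(-631\right)} - 3190843}}{\sqrt{-4149994 + 4391158}} = \frac{3239316 \frac{1}{\frac{1}{1843000 - 568531} \cdot 1419 - 3190843}}{\sqrt{241164}} = \frac{3239316 \frac{1}{\frac{1}{1274469} \cdot 1419 - 3190843}}{6 \sqrt{6699}} = \frac{3239316}{\frac{1}{1274469} \cdot 1419 - 3190843} \frac{\sqrt{6699}}{40194} = \frac{3239316}{\frac{473}{424823} - 3190843} \frac{\sqrt{6699}}{40194} = \frac{3239316}{- \frac{1355543495316}{424823}} \frac{\sqrt{6699}}{40194} = 3239316 \left(- \frac{424823}{1355543495316}\right) \frac{\sqrt{6699}}{40194} = - \frac{38225998363 \frac{\sqrt{6699}}{40194}}{37653985981} = - \frac{5460856909 \sqrt{6699}}{216209187502902}$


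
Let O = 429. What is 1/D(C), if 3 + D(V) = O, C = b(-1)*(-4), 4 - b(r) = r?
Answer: 1/426 ≈ 0.0023474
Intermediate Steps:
b(r) = 4 - r
C = -20 (C = (4 - 1*(-1))*(-4) = (4 + 1)*(-4) = 5*(-4) = -20)
D(V) = 426 (D(V) = -3 + 429 = 426)
1/D(C) = 1/426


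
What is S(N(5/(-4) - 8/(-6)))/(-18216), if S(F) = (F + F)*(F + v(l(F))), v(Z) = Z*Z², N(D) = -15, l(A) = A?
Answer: -2825/506 ≈ -5.5830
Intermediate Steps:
v(Z) = Z³
S(F) = 2*F*(F + F³) (S(F) = (F + F)*(F + F³) = (2*F)*(F + F³) = 2*F*(F + F³))
S(N(5/(-4) - 8/(-6)))/(-18216) = (2*(-15)²*(1 + (-15)²))/(-18216) = (2*225*(1 + 225))*(-1/18216) = (2*225*226)*(-1/18216) = 101700*(-1/18216) = -2825/506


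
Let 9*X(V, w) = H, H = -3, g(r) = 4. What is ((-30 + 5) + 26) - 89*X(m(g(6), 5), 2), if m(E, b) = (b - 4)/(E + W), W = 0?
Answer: 92/3 ≈ 30.667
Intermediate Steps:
m(E, b) = (-4 + b)/E (m(E, b) = (b - 4)/(E + 0) = (-4 + b)/E)
X(V, w) = -⅓ (X(V, w) = (⅑)*(-3) = -⅓)
((-30 + 5) + 26) - 89*X(m(g(6), 5), 2) = ((-30 + 5) + 26) - 89*(-⅓) = (-25 + 26) + 89/3 = 1 + 89/3 = 92/3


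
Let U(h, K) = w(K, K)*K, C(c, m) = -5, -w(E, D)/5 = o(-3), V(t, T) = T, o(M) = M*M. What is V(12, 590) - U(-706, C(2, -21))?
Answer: 365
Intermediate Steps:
o(M) = M²
w(E, D) = -45 (w(E, D) = -5*(-3)² = -5*9 = -45)
U(h, K) = -45*K
V(12, 590) - U(-706, C(2, -21)) = 590 - (-45)*(-5) = 590 - 1*225 = 590 - 225 = 365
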